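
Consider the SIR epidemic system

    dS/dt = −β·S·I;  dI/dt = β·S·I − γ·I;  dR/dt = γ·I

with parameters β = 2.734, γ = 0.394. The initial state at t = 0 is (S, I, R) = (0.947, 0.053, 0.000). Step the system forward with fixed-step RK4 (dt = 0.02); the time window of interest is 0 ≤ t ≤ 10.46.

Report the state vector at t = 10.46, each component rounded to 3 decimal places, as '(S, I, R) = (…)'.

(S, I, R) = (0.001, 0.029, 0.970)

t=0.000: state=(0.947, 0.053, 0.000)
step 1 (dt=0.02): k1=(-0.137, 0.116, 0.021), k2=(-0.140, 0.119, 0.021), k3=(-0.140, 0.119, 0.021), k4=(-0.143, 0.121, 0.022); state += dt/6·(k1+2k2+2k3+k4)
t=0.020: state=(0.944, 0.055, 0.000)
t=0.040: state=(0.941, 0.058, 0.001)
t=0.060: state=(0.938, 0.060, 0.001)
continuing one RK4 step at a time; state shown every 25 steps (Δt=0.5):
t=0.500: state=(0.833, 0.149, 0.019)
t=1.000: state=(0.605, 0.330, 0.064)
t=1.500: state=(0.337, 0.514, 0.149)
t=2.000: state=(0.157, 0.584, 0.259)
t=2.500: state=(0.071, 0.556, 0.373)
t=3.000: state=(0.035, 0.489, 0.476)
t=3.500: state=(0.019, 0.416, 0.565)
t=4.000: state=(0.011, 0.349, 0.640)
t=4.500: state=(0.007, 0.290, 0.703)
t=5.000: state=(0.005, 0.240, 0.755)
t=5.500: state=(0.004, 0.198, 0.798)
t=6.000: state=(0.003, 0.164, 0.834)
t=6.500: state=(0.002, 0.135, 0.863)
t=7.000: state=(0.002, 0.111, 0.887)
t=7.500: state=(0.002, 0.091, 0.907)
t=8.000: state=(0.002, 0.075, 0.923)
t=8.500: state=(0.001, 0.062, 0.937)
t=9.000: state=(0.001, 0.051, 0.948)
t=9.500: state=(0.001, 0.042, 0.957)
t=10.000: state=(0.001, 0.034, 0.964)
t=10.460: state=(0.001, 0.029, 0.970)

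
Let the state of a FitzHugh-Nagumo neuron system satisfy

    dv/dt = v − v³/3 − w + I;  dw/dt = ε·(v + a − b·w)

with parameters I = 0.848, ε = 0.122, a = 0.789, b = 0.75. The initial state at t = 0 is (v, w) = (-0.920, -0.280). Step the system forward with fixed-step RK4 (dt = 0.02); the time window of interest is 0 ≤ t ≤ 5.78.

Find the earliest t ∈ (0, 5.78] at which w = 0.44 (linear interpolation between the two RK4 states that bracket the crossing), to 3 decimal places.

t = 3.898

t=0.000: state=(-0.920, -0.280)
step 1 (dt=0.02): k1=(0.468, 0.010), k2=(0.468, 0.010), k3=(0.468, 0.010), k4=(0.469, 0.011); state += dt/6·(k1+2k2+2k3+k4)
t=0.020: state=(-0.911, -0.280)
t=0.040: state=(-0.901, -0.280)
t=0.060: state=(-0.892, -0.279)
continuing one RK4 step at a time; state shown every 10 steps (Δt=0.2):
t=0.200: state=(-0.825, -0.277)
t=0.400: state=(-0.724, -0.272)
t=0.600: state=(-0.615, -0.264)
t=0.800: state=(-0.493, -0.253)
t=1.000: state=(-0.354, -0.240)
t=1.200: state=(-0.191, -0.223)
t=1.400: state=(0.002, -0.202)
t=1.600: state=(0.232, -0.177)
t=1.800: state=(0.503, -0.146)
t=2.000: state=(0.809, -0.108)
t=2.200: state=(1.128, -0.064)
t=2.400: state=(1.420, -0.013)
t=2.600: state=(1.649, 0.044)
t=2.800: state=(1.803, 0.104)
t=3.000: state=(1.892, 0.166)
t=3.200: state=(1.936, 0.228)
t=3.400: state=(1.952, 0.290)
t=3.600: state=(1.951, 0.351)
t=3.800: state=(1.942, 0.411)
t=3.880: state=(1.937, 0.435)
next step: t=3.900: state=(1.935, 0.441) — w has crossed 0.44
linear interpolation between t=3.880 (0.43480) and t=3.900 (0.44065) → t≈3.898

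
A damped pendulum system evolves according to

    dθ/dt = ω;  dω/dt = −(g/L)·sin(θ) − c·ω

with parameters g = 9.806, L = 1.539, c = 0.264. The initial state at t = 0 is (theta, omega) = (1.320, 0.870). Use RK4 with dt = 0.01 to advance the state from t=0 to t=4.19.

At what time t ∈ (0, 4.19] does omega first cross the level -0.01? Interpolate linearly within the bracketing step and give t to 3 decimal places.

t = 0.139

t=0.000: state=(1.320, 0.870)
step 1 (dt=0.01): k1=(0.870, -6.402), k2=(0.838, -6.400), k3=(0.838, -6.400), k4=(0.806, -6.398); state += dt/6·(k1+2k2+2k3+k4)
t=0.010: state=(1.328, 0.806)
t=0.020: state=(1.336, 0.742)
t=0.030: state=(1.343, 0.678)
t=0.130: state=(1.379, 0.045)
next step: t=0.140: state=(1.379, -0.018) — omega has crossed -0.01
linear interpolation between t=0.130 (0.04474) and t=0.140 (-0.01784) → t≈0.139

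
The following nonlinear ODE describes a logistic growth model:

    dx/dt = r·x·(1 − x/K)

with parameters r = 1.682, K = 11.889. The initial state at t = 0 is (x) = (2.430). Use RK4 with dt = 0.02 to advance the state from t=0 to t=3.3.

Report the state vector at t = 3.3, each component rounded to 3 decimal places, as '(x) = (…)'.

t=0.000: state=(2.430)
step 1 (dt=0.02): k1=(3.252), k2=(3.284), k3=(3.284), k4=(3.317); state += dt/6·(k1+2k2+2k3+k4)
t=0.020: state=(2.496)
t=0.040: state=(2.563)
t=0.060: state=(2.631)
continuing one RK4 step at a time; state shown every 10 steps (Δt=0.2):
t=0.200: state=(3.145)
t=0.400: state=(3.981)
t=0.600: state=(4.915)
t=0.800: state=(5.904)
t=1.000: state=(6.896)
t=1.200: state=(7.836)
t=1.400: state=(8.682)
t=1.600: state=(9.406)
t=1.800: state=(10.003)
t=2.000: state=(10.478)
t=2.200: state=(10.846)
t=2.400: state=(11.125)
t=2.600: state=(11.333)
t=2.800: state=(11.486)
t=3.000: state=(11.598)
t=3.200: state=(11.680)
t=3.300: state=(11.712)

(x) = (11.712)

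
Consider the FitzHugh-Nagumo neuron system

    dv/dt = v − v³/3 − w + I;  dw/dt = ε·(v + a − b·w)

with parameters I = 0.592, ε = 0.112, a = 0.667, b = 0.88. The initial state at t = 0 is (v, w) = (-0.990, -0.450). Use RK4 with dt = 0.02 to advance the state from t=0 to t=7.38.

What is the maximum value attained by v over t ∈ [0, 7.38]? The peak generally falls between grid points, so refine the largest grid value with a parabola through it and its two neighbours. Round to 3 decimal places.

t=0.000: state=(-0.990, -0.450)
step 1 (dt=0.02): k1=(0.375, 0.008), k2=(0.375, 0.009), k3=(0.375, 0.009), k4=(0.375, 0.009); state += dt/6·(k1+2k2+2k3+k4)
t=0.020: state=(-0.982, -0.450)
t=0.040: state=(-0.975, -0.450)
t=0.060: state=(-0.967, -0.449)
continuing one RK4 step at a time; state shown every 25 steps (Δt=0.5):
t=0.500: state=(-0.798, -0.441)
t=1.000: state=(-0.574, -0.421)
t=1.500: state=(-0.278, -0.388)
t=2.000: state=(0.164, -0.337)
t=2.500: state=(0.822, -0.258)
t=3.000: state=(1.511, -0.144)
t=3.500: state=(1.854, -0.007)
t=4.000: state=(1.923, 0.134)
t=4.500: state=(1.903, 0.268)
t=5.000: state=(1.861, 0.395)
t=5.500: state=(1.814, 0.513)
t=6.000: state=(1.765, 0.622)
t=6.500: state=(1.716, 0.724)
t=7.000: state=(1.666, 0.818)
t=7.380: state=(1.627, 0.885)
largest grid value and its neighbours: v(4.020)=1.92295, v(4.040)=1.92300, v(4.060)=1.92294
parabola through these three points peaks at t≈4.040 with v≈1.92300

max v = 1.923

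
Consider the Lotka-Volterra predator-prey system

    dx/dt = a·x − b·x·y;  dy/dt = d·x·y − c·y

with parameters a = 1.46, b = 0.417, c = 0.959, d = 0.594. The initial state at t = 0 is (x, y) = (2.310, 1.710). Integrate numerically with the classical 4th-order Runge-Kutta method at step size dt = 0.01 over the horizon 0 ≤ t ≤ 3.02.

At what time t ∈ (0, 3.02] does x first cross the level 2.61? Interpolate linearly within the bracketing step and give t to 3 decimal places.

t=0.000: state=(2.310, 1.710)
step 1 (dt=0.01): k1=(1.725, 0.706), k2=(1.728, 0.717), k3=(1.728, 0.717), k4=(1.731, 0.727); state += dt/6·(k1+2k2+2k3+k4)
t=0.010: state=(2.327, 1.717)
t=0.020: state=(2.345, 1.725)
t=0.030: state=(2.362, 1.732)
continuing one RK4 step at a time; state shown every 10 steps (Δt=0.1):
t=0.100: state=(2.485, 1.791)
t=0.170: state=(2.610, 1.862)
next step: t=0.180: state=(2.628, 1.873) — x has crossed 2.61
linear interpolation between t=0.170 (2.60967) and t=0.180 (2.62751) → t≈0.170

t = 0.170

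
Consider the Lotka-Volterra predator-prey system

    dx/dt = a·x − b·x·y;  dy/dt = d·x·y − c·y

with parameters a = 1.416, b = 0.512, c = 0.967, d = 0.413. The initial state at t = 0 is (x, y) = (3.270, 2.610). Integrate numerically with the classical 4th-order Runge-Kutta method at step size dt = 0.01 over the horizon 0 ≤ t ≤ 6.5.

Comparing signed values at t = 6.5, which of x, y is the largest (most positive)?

t=0.000: state=(3.270, 2.610)
step 1 (dt=0.01): k1=(0.261, 1.001), k2=(0.252, 1.004), k3=(0.252, 1.004), k4=(0.244, 1.008); state += dt/6·(k1+2k2+2k3+k4)
t=0.010: state=(3.273, 2.620)
t=0.020: state=(3.275, 2.630)
t=0.030: state=(3.277, 2.640)
continuing one RK4 step at a time; state shown every 25 steps (Δt=0.25):
t=0.250: state=(3.280, 2.877)
t=0.500: state=(3.176, 3.156)
t=0.750: state=(2.972, 3.406)
t=1.000: state=(2.704, 3.587)
t=1.250: state=(2.419, 3.669)
t=1.500: state=(2.155, 3.647)
t=1.750: state=(1.937, 3.536)
t=2.000: state=(1.774, 3.362)
t=2.250: state=(1.666, 3.151)
t=2.500: state=(1.608, 2.929)
t=2.750: state=(1.597, 2.713)
t=3.000: state=(1.629, 2.515)
t=3.250: state=(1.701, 2.345)
t=3.500: state=(1.811, 2.207)
t=3.750: state=(1.959, 2.104)
t=4.000: state=(2.142, 2.042)
t=4.250: state=(2.354, 2.022)
t=4.500: state=(2.586, 2.048)
t=4.750: state=(2.822, 2.127)
t=5.000: state=(3.039, 2.261)
t=5.250: state=(3.204, 2.452)
t=5.500: state=(3.286, 2.694)
t=5.750: state=(3.259, 2.968)
t=6.000: state=(3.119, 3.243)
t=6.250: state=(2.889, 3.475)
t=6.500: state=(2.611, 3.625)
compare at T: x=2.611, y=3.625

largest component: y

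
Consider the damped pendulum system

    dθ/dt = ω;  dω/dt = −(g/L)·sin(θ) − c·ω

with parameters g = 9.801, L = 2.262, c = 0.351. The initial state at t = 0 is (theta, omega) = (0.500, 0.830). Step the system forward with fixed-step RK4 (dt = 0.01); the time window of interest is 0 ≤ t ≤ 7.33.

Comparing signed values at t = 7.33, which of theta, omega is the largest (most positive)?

t=0.000: state=(0.500, 0.830)
step 1 (dt=0.01): k1=(0.830, -2.369), k2=(0.818, -2.380), k3=(0.818, -2.380), k4=(0.806, -2.391); state += dt/6·(k1+2k2+2k3+k4)
t=0.010: state=(0.508, 0.806)
t=0.020: state=(0.516, 0.782)
t=0.030: state=(0.524, 0.758)
continuing one RK4 step at a time; state shown every 25 steps (Δt=0.25):
t=0.250: state=(0.629, 0.193)
t=0.500: state=(0.598, -0.431)
t=0.750: state=(0.426, -0.910)
t=1.000: state=(0.164, -1.137)
t=1.250: state=(-0.117, -1.062)
t=1.500: state=(-0.345, -0.727)
t=1.750: state=(-0.468, -0.246)
t=2.000: state=(-0.467, 0.252)
t=2.250: state=(-0.351, 0.650)
t=2.500: state=(-0.158, 0.858)
t=2.750: state=(0.059, 0.835)
t=3.000: state=(0.242, 0.603)
t=3.250: state=(0.350, 0.242)
t=3.500: state=(0.361, -0.147)
t=3.750: state=(0.282, -0.468)
t=4.000: state=(0.139, -0.648)
t=4.250: state=(-0.027, -0.650)
t=4.500: state=(-0.172, -0.487)
t=4.750: state=(-0.262, -0.217)
t=5.000: state=(-0.278, 0.085)
t=5.250: state=(-0.224, 0.340)
t=5.500: state=(-0.117, 0.490)
t=5.750: state=(0.010, 0.503)
t=6.000: state=(0.124, 0.389)
t=6.250: state=(0.197, 0.186)
t=6.500: state=(0.214, -0.047)
t=6.750: state=(0.176, -0.248)
t=7.000: state=(0.097, -0.370)
t=7.250: state=(-0.000, -0.389)
t=7.330: state=(-0.031, -0.373)
compare at T: theta=-0.031, omega=-0.373

largest component: theta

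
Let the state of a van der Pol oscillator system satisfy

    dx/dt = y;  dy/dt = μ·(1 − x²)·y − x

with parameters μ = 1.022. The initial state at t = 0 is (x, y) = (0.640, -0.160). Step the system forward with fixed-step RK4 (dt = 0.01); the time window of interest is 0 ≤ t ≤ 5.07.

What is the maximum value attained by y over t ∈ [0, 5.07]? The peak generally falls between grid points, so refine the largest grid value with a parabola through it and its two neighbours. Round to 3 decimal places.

t=0.000: state=(0.640, -0.160)
step 1 (dt=0.01): k1=(-0.160, -0.737), k2=(-0.164, -0.738), k3=(-0.164, -0.738), k4=(-0.167, -0.740); state += dt/6·(k1+2k2+2k3+k4)
t=0.010: state=(0.638, -0.167)
t=0.020: state=(0.637, -0.175)
t=0.030: state=(0.635, -0.182)
continuing one RK4 step at a time; state shown every 20 steps (Δt=0.2):
t=0.200: state=(0.593, -0.314)
t=0.400: state=(0.514, -0.481)
t=0.600: state=(0.399, -0.665)
t=0.800: state=(0.246, -0.870)
t=1.000: state=(0.050, -1.096)
t=1.200: state=(-0.193, -1.328)
t=1.400: state=(-0.479, -1.519)
t=1.600: state=(-0.792, -1.580)
t=1.800: state=(-1.096, -1.422)
t=2.000: state=(-1.346, -1.050)
t=2.200: state=(-1.510, -0.588)
t=2.400: state=(-1.585, -0.171)
t=2.600: state=(-1.585, 0.148)
t=2.800: state=(-1.531, 0.382)
t=3.000: state=(-1.436, 0.562)
t=3.200: state=(-1.308, 0.721)
t=3.400: state=(-1.148, 0.884)
t=3.600: state=(-0.953, 1.073)
t=3.800: state=(-0.715, 1.314)
t=4.000: state=(-0.422, 1.629)
t=4.200: state=(-0.058, 2.025)
t=4.400: state=(0.389, 2.430)
t=4.600: state=(0.898, 2.595)
t=4.800: state=(1.389, 2.201)
t=5.000: state=(1.747, 1.347)
t=5.070: state=(1.830, 1.034)
largest grid value and its neighbours: y(4.560)=2.59903, y(4.570)=2.60020, y(4.580)=2.59998
parabola through these three points peaks at t≈4.573 with y≈2.60028

max y = 2.600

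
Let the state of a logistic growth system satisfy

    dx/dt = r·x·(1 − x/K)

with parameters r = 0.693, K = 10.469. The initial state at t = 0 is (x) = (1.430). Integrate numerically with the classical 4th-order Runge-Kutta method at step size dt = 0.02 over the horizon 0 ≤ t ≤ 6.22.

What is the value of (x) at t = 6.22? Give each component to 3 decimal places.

t=0.000: state=(1.430)
step 1 (dt=0.02): k1=(0.856), k2=(0.860), k3=(0.860), k4=(0.864); state += dt/6·(k1+2k2+2k3+k4)
t=0.020: state=(1.447)
t=0.040: state=(1.465)
t=0.060: state=(1.482)
continuing one RK4 step at a time; state shown every 25 steps (Δt=0.5):
t=0.500: state=(1.914)
t=1.000: state=(2.516)
t=1.500: state=(3.236)
t=2.000: state=(4.057)
t=2.500: state=(4.943)
t=3.000: state=(5.847)
t=3.500: state=(6.715)
t=4.000: state=(7.503)
t=4.500: state=(8.182)
t=5.000: state=(8.741)
t=5.500: state=(9.185)
t=6.000: state=(9.527)
t=6.220: state=(9.650)

(x) = (9.650)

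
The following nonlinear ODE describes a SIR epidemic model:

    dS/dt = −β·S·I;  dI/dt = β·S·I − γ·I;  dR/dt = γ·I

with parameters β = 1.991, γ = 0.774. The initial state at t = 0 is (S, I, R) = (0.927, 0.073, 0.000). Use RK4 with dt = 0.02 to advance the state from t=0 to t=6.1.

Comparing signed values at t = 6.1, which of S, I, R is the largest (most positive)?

t=0.000: state=(0.927, 0.073, 0.000)
step 1 (dt=0.02): k1=(-0.135, 0.078, 0.057), k2=(-0.136, 0.079, 0.057), k3=(-0.136, 0.079, 0.057), k4=(-0.137, 0.080, 0.058); state += dt/6·(k1+2k2+2k3+k4)
t=0.020: state=(0.924, 0.075, 0.001)
t=0.040: state=(0.922, 0.076, 0.002)
t=0.060: state=(0.919, 0.078, 0.004)
continuing one RK4 step at a time; state shown every 10 steps (Δt=0.2):
t=0.200: state=(0.897, 0.090, 0.013)
t=0.400: state=(0.863, 0.109, 0.028)
t=0.600: state=(0.822, 0.131, 0.047)
t=0.800: state=(0.777, 0.154, 0.069)
t=1.000: state=(0.727, 0.178, 0.094)
t=1.200: state=(0.674, 0.202, 0.124)
t=1.400: state=(0.619, 0.224, 0.157)
t=1.600: state=(0.564, 0.243, 0.193)
t=1.800: state=(0.511, 0.258, 0.232)
t=2.000: state=(0.460, 0.268, 0.273)
t=2.200: state=(0.413, 0.273, 0.314)
t=2.400: state=(0.370, 0.273, 0.357)
t=2.600: state=(0.332, 0.269, 0.399)
t=2.800: state=(0.299, 0.261, 0.440)
t=3.000: state=(0.270, 0.251, 0.479)
t=3.200: state=(0.245, 0.238, 0.517)
t=3.400: state=(0.224, 0.224, 0.553)
t=3.600: state=(0.205, 0.209, 0.586)
t=3.800: state=(0.189, 0.193, 0.617)
t=4.000: state=(0.176, 0.178, 0.646)
t=4.200: state=(0.164, 0.163, 0.673)
t=4.400: state=(0.154, 0.149, 0.697)
t=4.600: state=(0.146, 0.135, 0.719)
t=4.800: state=(0.139, 0.123, 0.739)
t=5.000: state=(0.132, 0.111, 0.757)
t=5.200: state=(0.127, 0.100, 0.773)
t=5.400: state=(0.122, 0.090, 0.788)
t=5.600: state=(0.118, 0.081, 0.801)
t=5.800: state=(0.115, 0.073, 0.813)
t=6.000: state=(0.111, 0.065, 0.823)
t=6.100: state=(0.110, 0.062, 0.828)
compare at T: S=0.110, I=0.062, R=0.828

largest component: R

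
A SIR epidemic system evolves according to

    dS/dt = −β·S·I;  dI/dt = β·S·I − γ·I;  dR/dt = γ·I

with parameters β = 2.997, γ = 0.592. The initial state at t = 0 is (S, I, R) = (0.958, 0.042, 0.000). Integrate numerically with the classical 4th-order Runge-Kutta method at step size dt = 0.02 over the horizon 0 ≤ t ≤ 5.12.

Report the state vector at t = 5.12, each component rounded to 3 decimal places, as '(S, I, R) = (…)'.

t=0.000: state=(0.958, 0.042, 0.000)
step 1 (dt=0.02): k1=(-0.121, 0.096, 0.025), k2=(-0.123, 0.098, 0.025), k3=(-0.123, 0.098, 0.025), k4=(-0.126, 0.100, 0.026); state += dt/6·(k1+2k2+2k3+k4)
t=0.020: state=(0.956, 0.044, 0.001)
t=0.040: state=(0.953, 0.046, 0.001)
t=0.060: state=(0.950, 0.048, 0.002)
continuing one RK4 step at a time; state shown every 10 steps (Δt=0.2):
t=0.200: state=(0.928, 0.066, 0.006)
t=0.400: state=(0.883, 0.101, 0.016)
t=0.600: state=(0.820, 0.149, 0.031)
t=0.800: state=(0.737, 0.211, 0.052)
t=1.000: state=(0.636, 0.283, 0.081)
t=1.200: state=(0.525, 0.356, 0.119)
t=1.400: state=(0.415, 0.420, 0.165)
t=1.600: state=(0.318, 0.464, 0.218)
t=1.800: state=(0.239, 0.487, 0.274)
t=2.000: state=(0.178, 0.490, 0.332)
t=2.200: state=(0.133, 0.477, 0.389)
t=2.400: state=(0.101, 0.454, 0.445)
t=2.600: state=(0.077, 0.426, 0.497)
t=2.800: state=(0.061, 0.394, 0.545)
t=3.000: state=(0.048, 0.362, 0.590)
t=3.200: state=(0.039, 0.330, 0.631)
t=3.400: state=(0.033, 0.299, 0.668)
t=3.600: state=(0.027, 0.271, 0.702)
t=3.800: state=(0.024, 0.244, 0.732)
t=4.000: state=(0.020, 0.220, 0.760)
t=4.200: state=(0.018, 0.197, 0.784)
t=4.400: state=(0.016, 0.177, 0.807)
t=4.600: state=(0.015, 0.159, 0.827)
t=4.800: state=(0.013, 0.142, 0.844)
t=5.000: state=(0.012, 0.127, 0.860)
t=5.120: state=(0.012, 0.119, 0.869)

(S, I, R) = (0.012, 0.119, 0.869)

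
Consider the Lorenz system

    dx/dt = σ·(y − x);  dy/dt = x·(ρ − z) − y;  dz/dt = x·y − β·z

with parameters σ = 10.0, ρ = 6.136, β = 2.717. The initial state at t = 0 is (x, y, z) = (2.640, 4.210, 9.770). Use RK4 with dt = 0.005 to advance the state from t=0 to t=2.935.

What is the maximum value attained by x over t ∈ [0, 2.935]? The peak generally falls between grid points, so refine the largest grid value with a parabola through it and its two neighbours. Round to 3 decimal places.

max x = 4.624

t=0.000: state=(2.640, 4.210, 9.770)
step 1 (dt=0.005): k1=(15.700, -13.804, -15.431), k2=(14.962, -13.809, -15.253), k3=(14.981, -13.803, -15.262), k4=(14.261, -13.800, -15.095); state += dt/6·(k1+2k2+2k3+k4)
t=0.005: state=(2.715, 4.141, 9.694)
t=0.010: state=(2.783, 4.072, 9.619)
t=0.015: state=(2.844, 4.003, 9.546)
continuing one RK4 step at a time; state shown every 20 steps (Δt=0.1):
t=0.100: state=(3.155, 2.970, 8.384)
t=0.200: state=(2.742, 2.239, 7.052)
t=0.300: state=(2.302, 1.956, 5.826)
t=0.400: state=(2.067, 1.942, 4.805)
t=0.500: state=(2.038, 2.096, 4.021)
t=0.600: state=(2.172, 2.378, 3.474)
t=0.700: state=(2.442, 2.773, 3.168)
t=0.800: state=(2.828, 3.265, 3.113)
t=0.900: state=(3.303, 3.809, 3.328)
t=1.000: state=(3.816, 4.320, 3.816)
t=1.100: state=(4.276, 4.670, 4.519)
t=1.200: state=(4.567, 4.741, 5.287)
t=1.300: state=(4.607, 4.515, 5.904)
t=1.400: state=(4.404, 4.107, 6.205)
t=1.500: state=(4.058, 3.686, 6.167)
t=1.600: state=(3.699, 3.370, 5.889)
t=1.700: state=(3.420, 3.196, 5.502)
t=1.800: state=(3.257, 3.156, 5.115)
t=1.900: state=(3.212, 3.221, 4.796)
t=2.000: state=(3.267, 3.362, 4.587)
t=2.100: state=(3.395, 3.550, 4.504)
t=2.200: state=(3.566, 3.749, 4.547)
t=2.300: state=(3.747, 3.921, 4.697)
t=2.400: state=(3.902, 4.033, 4.917)
t=2.500: state=(4.000, 4.062, 5.153)
t=2.600: state=(4.024, 4.011, 5.349)
t=2.700: state=(3.979, 3.904, 5.465)
t=2.800: state=(3.885, 3.777, 5.486)
t=2.900: state=(3.773, 3.663, 5.426)
t=2.935: state=(3.736, 3.631, 5.391)
largest grid value and its neighbours: x(1.260)=4.62341, x(1.265)=4.62371, x(1.270)=4.62335
parabola through these three points peaks at t≈1.265 with x≈4.62371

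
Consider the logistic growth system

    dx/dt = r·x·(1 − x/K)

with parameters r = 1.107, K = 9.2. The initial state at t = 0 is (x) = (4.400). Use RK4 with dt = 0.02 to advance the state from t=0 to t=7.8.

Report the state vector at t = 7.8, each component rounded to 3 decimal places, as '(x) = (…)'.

t=0.000: state=(4.400)
step 1 (dt=0.02): k1=(2.541), k2=(2.542), k3=(2.542), k4=(2.543); state += dt/6·(k1+2k2+2k3+k4)
t=0.020: state=(4.451)
t=0.040: state=(4.502)
t=0.060: state=(4.553)
continuing one RK4 step at a time; state shown every 25 steps (Δt=0.5):
t=0.500: state=(5.654)
t=1.000: state=(6.762)
t=1.500: state=(7.620)
t=2.000: state=(8.220)
t=2.500: state=(8.610)
t=3.000: state=(8.851)
t=3.500: state=(8.996)
t=4.000: state=(9.082)
t=4.500: state=(9.132)
t=5.000: state=(9.161)
t=5.500: state=(9.177)
t=6.000: state=(9.187)
t=6.500: state=(9.192)
t=7.000: state=(9.196)
t=7.500: state=(9.198)
t=7.800: state=(9.198)

(x) = (9.198)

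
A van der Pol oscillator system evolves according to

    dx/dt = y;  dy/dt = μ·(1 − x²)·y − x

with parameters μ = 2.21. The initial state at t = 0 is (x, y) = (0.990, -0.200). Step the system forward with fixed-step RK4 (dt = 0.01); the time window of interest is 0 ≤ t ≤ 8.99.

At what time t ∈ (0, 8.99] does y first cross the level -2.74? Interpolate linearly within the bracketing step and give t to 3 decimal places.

t=0.000: state=(0.990, -0.200)
step 1 (dt=0.01): k1=(-0.200, -0.999), k2=(-0.205, -0.999), k3=(-0.205, -0.999), k4=(-0.210, -0.999); state += dt/6·(k1+2k2+2k3+k4)
t=0.010: state=(0.988, -0.210)
t=0.020: state=(0.986, -0.220)
t=0.030: state=(0.984, -0.230)
continuing one RK4 step at a time; state shown every 50 steps (Δt=0.5):
t=0.500: state=(0.757, -0.768)
t=1.000: state=(0.097, -2.149)
t=1.110: state=(-0.171, -2.733)
next step: t=1.120: state=(-0.198, -2.790) — y has crossed -2.74
linear interpolation between t=1.110 (-2.73313) and t=1.120 (-2.79023) → t≈1.111

t = 1.111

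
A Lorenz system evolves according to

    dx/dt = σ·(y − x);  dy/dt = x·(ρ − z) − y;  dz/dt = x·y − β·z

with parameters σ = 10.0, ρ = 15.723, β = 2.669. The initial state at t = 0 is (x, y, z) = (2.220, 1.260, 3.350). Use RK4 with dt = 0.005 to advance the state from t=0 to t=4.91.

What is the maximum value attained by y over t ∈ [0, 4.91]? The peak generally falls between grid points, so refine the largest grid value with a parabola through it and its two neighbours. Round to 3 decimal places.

t=0.000: state=(2.220, 1.260, 3.350)
step 1 (dt=0.005): k1=(-9.600, 26.208, -6.144), k2=(-8.705, 25.879, -5.989), k3=(-8.735, 25.907, -5.989), k4=(-7.868, 25.603, -5.837); state += dt/6·(k1+2k2+2k3+k4)
t=0.005: state=(2.176, 1.389, 3.320)
t=0.010: state=(2.141, 1.516, 3.292)
t=0.015: state=(2.114, 1.641, 3.265)
continuing one RK4 step at a time; state shown every 40 steps (Δt=0.2):
t=0.200: state=(4.555, 7.407, 4.073)
t=0.400: state=(11.526, 12.899, 18.757)
t=0.600: state=(4.739, 0.478, 19.311)
t=0.800: state=(0.731, 0.247, 11.352)
t=1.000: state=(0.677, 0.944, 6.711)
t=1.200: state=(1.908, 3.035, 4.316)
t=1.400: state=(6.324, 9.848, 6.688)
t=1.600: state=(10.961, 9.046, 21.952)
t=1.800: state=(3.240, 0.500, 16.782)
t=2.000: state=(1.092, 1.045, 9.999)
t=2.200: state=(1.944, 2.868, 6.290)
t=2.400: state=(5.535, 8.416, 6.964)
t=2.600: state=(10.633, 10.488, 19.565)
t=2.800: state=(4.582, 1.512, 17.854)
t=3.000: state=(1.878, 1.776, 11.025)
t=3.200: state=(3.034, 4.296, 7.542)
t=3.400: state=(7.293, 10.104, 10.477)
t=3.600: state=(9.224, 7.055, 20.414)
t=3.800: state=(3.788, 2.069, 15.571)
t=4.000: state=(2.836, 3.304, 10.263)
t=4.200: state=(5.271, 7.247, 9.294)
t=4.400: state=(9.135, 9.844, 16.688)
t=4.600: state=(6.125, 3.705, 18.042)
t=4.800: state=(3.462, 3.254, 12.626)
t=4.910: state=(3.754, 4.453, 10.703)
largest grid value and its neighbours: y(0.355)=13.86813, y(0.360)=13.87548, y(0.365)=13.85549
parabola through these three points peaks at t≈0.359 with y≈13.87621

max y = 13.876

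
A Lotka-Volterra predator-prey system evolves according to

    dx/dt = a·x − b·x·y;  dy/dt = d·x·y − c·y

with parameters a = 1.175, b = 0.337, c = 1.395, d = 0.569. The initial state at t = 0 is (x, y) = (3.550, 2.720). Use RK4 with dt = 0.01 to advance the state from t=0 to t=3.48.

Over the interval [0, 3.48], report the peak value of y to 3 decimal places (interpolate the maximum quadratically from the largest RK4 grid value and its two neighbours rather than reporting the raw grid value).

max y = 5.492

t=0.000: state=(3.550, 2.720)
step 1 (dt=0.01): k1=(0.917, 1.700), k2=(0.908, 1.712), k3=(0.908, 1.712), k4=(0.899, 1.725); state += dt/6·(k1+2k2+2k3+k4)
t=0.010: state=(3.559, 2.737)
t=0.020: state=(3.568, 2.754)
t=0.030: state=(3.577, 2.772)
continuing one RK4 step at a time; state shown every 20 steps (Δt=0.2):
t=0.200: state=(3.692, 3.110)
t=0.400: state=(3.727, 3.592)
t=0.600: state=(3.634, 4.137)
t=0.800: state=(3.415, 4.679)
t=1.000: state=(3.101, 5.132)
t=1.200: state=(2.746, 5.416)
t=1.400: state=(2.402, 5.490)
t=1.600: state=(2.106, 5.365)
t=1.800: state=(1.871, 5.086)
t=2.000: state=(1.701, 4.712)
t=2.200: state=(1.588, 4.297)
t=2.400: state=(1.525, 3.879)
t=2.600: state=(1.505, 3.485)
t=2.800: state=(1.524, 3.132)
t=3.000: state=(1.577, 2.826)
t=3.200: state=(1.664, 2.570)
t=3.400: state=(1.783, 2.365)
t=3.480: state=(1.839, 2.297)
largest grid value and its neighbours: y(1.360)=5.49186, y(1.370)=5.49211, y(1.380)=5.49184
parabola through these three points peaks at t≈1.370 with y≈5.49211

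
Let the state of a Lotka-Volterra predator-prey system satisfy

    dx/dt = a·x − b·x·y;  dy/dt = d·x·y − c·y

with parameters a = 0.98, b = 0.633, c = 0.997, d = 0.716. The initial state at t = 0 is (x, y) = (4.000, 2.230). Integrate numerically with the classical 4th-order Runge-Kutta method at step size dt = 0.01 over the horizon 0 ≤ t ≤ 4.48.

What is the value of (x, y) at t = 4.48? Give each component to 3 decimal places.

t=0.000: state=(4.000, 2.230)
step 1 (dt=0.01): k1=(-1.726, 4.163), k2=(-1.775, 4.188), k3=(-1.775, 4.188), k4=(-1.824, 4.213); state += dt/6·(k1+2k2+2k3+k4)
t=0.010: state=(3.982, 2.272)
t=0.020: state=(3.964, 2.314)
t=0.030: state=(3.944, 2.357)
continuing one RK4 step at a time; state shown every 20 steps (Δt=0.2):
t=0.200: state=(3.469, 3.132)
t=0.400: state=(2.683, 3.992)
t=0.600: state=(1.894, 4.533)
t=0.800: state=(1.283, 4.650)
t=1.000: state=(0.876, 4.437)
t=1.200: state=(0.622, 4.040)
t=1.400: state=(0.467, 3.575)
t=1.600: state=(0.373, 3.109)
t=1.800: state=(0.314, 2.674)
t=2.000: state=(0.280, 2.285)
t=2.200: state=(0.260, 1.946)
t=2.400: state=(0.252, 1.653)
t=2.600: state=(0.253, 1.404)
t=2.800: state=(0.261, 1.193)
t=3.000: state=(0.276, 1.016)
t=3.200: state=(0.299, 0.867)
t=3.400: state=(0.328, 0.743)
t=3.600: state=(0.366, 0.640)
t=3.800: state=(0.413, 0.554)
t=4.000: state=(0.470, 0.483)
t=4.200: state=(0.540, 0.426)
t=4.400: state=(0.624, 0.379)
t=4.480: state=(0.663, 0.363)

(x, y) = (0.663, 0.363)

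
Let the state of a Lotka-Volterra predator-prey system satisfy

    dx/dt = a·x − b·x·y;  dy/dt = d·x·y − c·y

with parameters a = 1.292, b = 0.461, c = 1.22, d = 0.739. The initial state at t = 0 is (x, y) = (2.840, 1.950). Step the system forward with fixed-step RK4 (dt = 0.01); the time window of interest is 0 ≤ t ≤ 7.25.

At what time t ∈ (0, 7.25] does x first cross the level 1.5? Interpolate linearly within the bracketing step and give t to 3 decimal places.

t = 1.405

t=0.000: state=(2.840, 1.950)
step 1 (dt=0.01): k1=(1.116, 1.714), k2=(1.107, 1.729), k3=(1.107, 1.729), k4=(1.098, 1.745); state += dt/6·(k1+2k2+2k3+k4)
t=0.010: state=(2.851, 1.967)
t=0.020: state=(2.862, 1.985)
t=0.030: state=(2.873, 2.003)
continuing one RK4 step at a time; state shown every 25 steps (Δt=0.25):
t=0.250: state=(3.045, 2.482)
t=0.500: state=(3.033, 3.220)
t=0.750: state=(2.753, 4.067)
t=1.000: state=(2.278, 4.781)
t=1.250: state=(1.771, 5.118)
t=1.400: state=(1.508, 5.110)
next step: t=1.410: state=(1.492, 5.104) — x has crossed 1.5
linear interpolation between t=1.400 (1.50812) and t=1.410 (1.49218) → t≈1.405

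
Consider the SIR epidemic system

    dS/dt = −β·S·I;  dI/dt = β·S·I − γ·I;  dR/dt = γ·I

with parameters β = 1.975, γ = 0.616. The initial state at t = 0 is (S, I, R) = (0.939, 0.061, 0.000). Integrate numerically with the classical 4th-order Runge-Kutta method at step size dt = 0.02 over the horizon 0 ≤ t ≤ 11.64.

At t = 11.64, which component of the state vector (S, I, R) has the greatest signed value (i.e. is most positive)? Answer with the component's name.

t=0.000: state=(0.939, 0.061, 0.000)
step 1 (dt=0.02): k1=(-0.113, 0.076, 0.038), k2=(-0.114, 0.076, 0.038), k3=(-0.114, 0.076, 0.038), k4=(-0.116, 0.077, 0.039); state += dt/6·(k1+2k2+2k3+k4)
t=0.020: state=(0.937, 0.063, 0.001)
t=0.040: state=(0.934, 0.064, 0.002)
t=0.060: state=(0.932, 0.066, 0.002)
continuing one RK4 step at a time; state shown every 25 steps (Δt=0.5):
t=0.500: state=(0.865, 0.110, 0.026)
t=1.000: state=(0.751, 0.179, 0.070)
t=1.500: state=(0.605, 0.258, 0.137)
t=2.000: state=(0.454, 0.319, 0.227)
t=2.500: state=(0.326, 0.344, 0.330)
t=3.000: state=(0.233, 0.332, 0.435)
t=3.500: state=(0.170, 0.297, 0.532)
t=4.000: state=(0.130, 0.253, 0.617)
t=4.500: state=(0.103, 0.208, 0.688)
t=5.000: state=(0.086, 0.168, 0.746)
t=5.500: state=(0.074, 0.134, 0.792)
t=6.000: state=(0.066, 0.105, 0.829)
t=6.500: state=(0.060, 0.082, 0.858)
t=7.000: state=(0.056, 0.064, 0.880)
t=7.500: state=(0.053, 0.050, 0.898)
t=8.000: state=(0.051, 0.038, 0.911)
t=8.500: state=(0.049, 0.030, 0.921)
t=9.000: state=(0.048, 0.023, 0.929)
t=9.500: state=(0.047, 0.018, 0.936)
t=10.000: state=(0.046, 0.014, 0.940)
t=10.500: state=(0.046, 0.010, 0.944)
t=11.000: state=(0.045, 0.008, 0.947)
t=11.500: state=(0.045, 0.006, 0.949)
t=11.640: state=(0.045, 0.006, 0.950)
compare at T: S=0.045, I=0.006, R=0.950

largest component: R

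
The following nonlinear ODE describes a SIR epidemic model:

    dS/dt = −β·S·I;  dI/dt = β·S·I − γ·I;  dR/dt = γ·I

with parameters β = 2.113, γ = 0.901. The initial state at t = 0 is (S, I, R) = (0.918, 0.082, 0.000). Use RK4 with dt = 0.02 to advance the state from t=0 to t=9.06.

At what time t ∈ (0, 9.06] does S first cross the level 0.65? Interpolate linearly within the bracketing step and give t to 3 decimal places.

t=0.000: state=(0.918, 0.082, 0.000)
step 1 (dt=0.02): k1=(-0.159, 0.085, 0.074), k2=(-0.160, 0.086, 0.075), k3=(-0.160, 0.086, 0.075), k4=(-0.162, 0.086, 0.075); state += dt/6·(k1+2k2+2k3+k4)
t=0.020: state=(0.915, 0.084, 0.001)
t=0.040: state=(0.912, 0.085, 0.003)
t=0.060: state=(0.908, 0.087, 0.005)
continuing one RK4 step at a time; state shown every 25 steps (Δt=0.5):
t=0.500: state=(0.821, 0.131, 0.048)
t=1.000: state=(0.694, 0.187, 0.119)
t=1.140: state=(0.655, 0.201, 0.144)
next step: t=1.160: state=(0.650, 0.203, 0.147) — S has crossed 0.65
linear interpolation between t=1.140 (0.65524) and t=1.160 (0.64967) → t≈1.159

t = 1.159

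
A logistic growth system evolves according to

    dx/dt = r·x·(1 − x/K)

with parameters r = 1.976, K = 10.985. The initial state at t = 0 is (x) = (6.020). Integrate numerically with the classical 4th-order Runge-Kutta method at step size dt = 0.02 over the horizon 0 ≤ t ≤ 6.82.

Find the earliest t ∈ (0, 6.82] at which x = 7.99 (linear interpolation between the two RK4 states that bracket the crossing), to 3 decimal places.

t = 0.399

t=0.000: state=(6.020)
step 1 (dt=0.02): k1=(5.377), k2=(5.366), k3=(5.366), k4=(5.354); state += dt/6·(k1+2k2+2k3+k4)
t=0.020: state=(6.127)
t=0.040: state=(6.234)
t=0.060: state=(6.340)
t=0.380: state=(7.907)
next step: t=0.400: state=(7.994) — x has crossed 7.99
linear interpolation between t=0.380 (7.90719) and t=0.400 (7.99398) → t≈0.399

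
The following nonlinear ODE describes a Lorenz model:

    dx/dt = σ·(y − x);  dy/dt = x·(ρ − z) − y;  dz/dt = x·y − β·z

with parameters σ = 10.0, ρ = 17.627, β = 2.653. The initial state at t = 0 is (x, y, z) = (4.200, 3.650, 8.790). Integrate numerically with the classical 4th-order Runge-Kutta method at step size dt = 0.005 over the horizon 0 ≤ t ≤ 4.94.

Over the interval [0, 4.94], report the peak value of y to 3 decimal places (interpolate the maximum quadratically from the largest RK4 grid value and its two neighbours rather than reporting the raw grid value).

t=0.000: state=(4.200, 3.650, 8.790)
step 1 (dt=0.005): k1=(-5.500, 33.465, -7.990), k2=(-4.526, 33.344, -7.637), k3=(-4.553, 33.362, -7.631), k4=(-3.604, 33.257, -7.275); state += dt/6·(k1+2k2+2k3+k4)
t=0.005: state=(4.177, 3.817, 8.752)
t=0.010: state=(4.164, 3.983, 8.717)
t=0.015: state=(4.159, 4.148, 8.686)
continuing one RK4 step at a time; state shown every 40 steps (Δt=0.2):
t=0.200: state=(7.775, 10.887, 12.008)
t=0.400: state=(9.577, 6.763, 23.039)
t=0.600: state=(3.495, 1.846, 16.714)
t=0.800: state=(2.887, 3.601, 10.940)
t=1.000: state=(6.160, 8.743, 10.760)
t=1.200: state=(10.092, 9.610, 20.975)
t=1.400: state=(5.032, 2.602, 18.782)
t=1.600: state=(3.178, 3.477, 12.560)
t=1.800: state=(5.596, 7.692, 11.097)
t=2.000: state=(9.617, 10.159, 19.109)
t=2.200: state=(6.052, 3.550, 19.594)
t=2.400: state=(3.640, 3.678, 13.667)
t=2.600: state=(5.550, 7.336, 11.830)
t=2.800: state=(9.132, 9.850, 18.288)
t=3.000: state=(6.484, 4.260, 19.588)
t=3.200: state=(4.101, 4.041, 14.302)
t=3.400: state=(5.751, 7.331, 12.614)
t=3.600: state=(8.776, 9.327, 18.110)
t=3.800: state=(6.551, 4.676, 19.205)
t=4.000: state=(4.503, 4.473, 14.614)
t=4.200: state=(6.055, 7.477, 13.372)
t=4.400: state=(8.490, 8.760, 18.187)
t=4.600: state=(6.451, 4.908, 18.686)
t=4.800: state=(4.853, 4.920, 14.756)
t=4.940: state=(5.679, 6.720, 13.704)
largest grid value and its neighbours: y(0.260)=12.12694, y(0.265)=12.14091, y(0.270)=12.13771
parabola through these three points peaks at t≈0.267 with y≈12.14175

max y = 12.142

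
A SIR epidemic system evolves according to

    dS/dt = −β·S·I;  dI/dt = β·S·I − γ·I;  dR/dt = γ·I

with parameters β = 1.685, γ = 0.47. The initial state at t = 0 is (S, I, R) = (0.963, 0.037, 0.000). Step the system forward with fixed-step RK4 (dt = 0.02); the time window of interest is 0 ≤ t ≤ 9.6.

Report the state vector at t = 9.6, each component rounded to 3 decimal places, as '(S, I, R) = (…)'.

(S, I, R) = (0.037, 0.054, 0.909)

t=0.000: state=(0.963, 0.037, 0.000)
step 1 (dt=0.02): k1=(-0.060, 0.043, 0.017), k2=(-0.061, 0.043, 0.018), k3=(-0.061, 0.043, 0.018), k4=(-0.061, 0.044, 0.018); state += dt/6·(k1+2k2+2k3+k4)
t=0.020: state=(0.962, 0.038, 0.000)
t=0.040: state=(0.961, 0.039, 0.001)
t=0.060: state=(0.959, 0.040, 0.001)
continuing one RK4 step at a time; state shown every 25 steps (Δt=0.5):
t=0.500: state=(0.923, 0.065, 0.012)
t=1.000: state=(0.859, 0.109, 0.032)
t=1.500: state=(0.765, 0.171, 0.064)
t=2.000: state=(0.642, 0.245, 0.113)
t=2.500: state=(0.507, 0.314, 0.179)
t=3.000: state=(0.381, 0.360, 0.259)
t=3.500: state=(0.279, 0.375, 0.346)
t=4.000: state=(0.204, 0.363, 0.433)
t=4.500: state=(0.152, 0.333, 0.515)
t=5.000: state=(0.117, 0.294, 0.589)
t=5.500: state=(0.093, 0.254, 0.653)
t=6.000: state=(0.076, 0.216, 0.709)
t=6.500: state=(0.064, 0.181, 0.755)
t=7.000: state=(0.056, 0.150, 0.794)
t=7.500: state=(0.050, 0.124, 0.826)
t=8.000: state=(0.045, 0.102, 0.853)
t=8.500: state=(0.042, 0.084, 0.874)
t=9.000: state=(0.039, 0.069, 0.892)
t=9.500: state=(0.037, 0.056, 0.907)
t=9.600: state=(0.037, 0.054, 0.909)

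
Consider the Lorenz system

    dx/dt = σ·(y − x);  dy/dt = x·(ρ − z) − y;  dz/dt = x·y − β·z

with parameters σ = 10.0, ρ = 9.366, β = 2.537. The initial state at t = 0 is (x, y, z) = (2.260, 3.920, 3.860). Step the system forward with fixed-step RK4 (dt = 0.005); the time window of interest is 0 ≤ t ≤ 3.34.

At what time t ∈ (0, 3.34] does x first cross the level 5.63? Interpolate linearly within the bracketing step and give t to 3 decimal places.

t=0.000: state=(2.260, 3.920, 3.860)
step 1 (dt=0.005): k1=(16.600, 8.524, -0.934), k2=(16.398, 8.736, -0.716), k3=(16.408, 8.732, -0.718), k4=(16.216, 8.940, -0.501); state += dt/6·(k1+2k2+2k3+k4)
t=0.005: state=(2.342, 3.964, 3.856)
t=0.010: state=(2.422, 4.009, 3.855)
t=0.015: state=(2.501, 4.057, 3.856)
continuing one RK4 step at a time; state shown every 40 steps (Δt=0.2):
t=0.200: state=(5.115, 6.512, 5.575)
t=0.235: state=(5.594, 6.920, 6.310)
next step: t=0.240: state=(5.660, 6.969, 6.424) — x has crossed 5.63
linear interpolation between t=0.235 (5.59362) and t=0.240 (5.65953) → t≈0.238

t = 0.238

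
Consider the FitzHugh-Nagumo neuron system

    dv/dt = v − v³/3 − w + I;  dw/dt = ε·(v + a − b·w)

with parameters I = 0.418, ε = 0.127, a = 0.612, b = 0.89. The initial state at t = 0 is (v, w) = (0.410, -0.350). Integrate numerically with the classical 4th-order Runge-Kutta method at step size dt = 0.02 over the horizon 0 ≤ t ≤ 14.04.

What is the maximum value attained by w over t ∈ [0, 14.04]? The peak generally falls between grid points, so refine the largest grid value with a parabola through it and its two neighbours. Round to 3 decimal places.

max w = 1.335

t=0.000: state=(0.410, -0.350)
step 1 (dt=0.02): k1=(1.155, 0.169), k2=(1.163, 0.171), k3=(1.163, 0.171), k4=(1.171, 0.172); state += dt/6·(k1+2k2+2k3+k4)
t=0.020: state=(0.433, -0.347)
t=0.040: state=(0.457, -0.343)
t=0.060: state=(0.481, -0.340)
continuing one RK4 step at a time; state shown every 25 steps (Δt=0.5):
t=0.500: state=(1.056, -0.248)
t=1.000: state=(1.603, -0.113)
t=1.500: state=(1.822, 0.038)
t=2.000: state=(1.850, 0.188)
t=2.500: state=(1.816, 0.329)
t=3.000: state=(1.765, 0.459)
t=3.500: state=(1.709, 0.579)
t=4.000: state=(1.650, 0.689)
t=4.500: state=(1.590, 0.789)
t=5.000: state=(1.529, 0.879)
t=5.500: state=(1.466, 0.961)
t=6.000: state=(1.401, 1.035)
t=6.500: state=(1.333, 1.100)
t=7.000: state=(1.262, 1.157)
t=7.500: state=(1.185, 1.207)
t=8.000: state=(1.102, 1.249)
t=8.500: state=(1.009, 1.284)
t=9.000: state=(0.901, 1.310)
t=9.500: state=(0.771, 1.327)
t=10.000: state=(0.603, 1.335)
t=10.500: state=(0.372, 1.330)
t=11.000: state=(0.023, 1.307)
t=11.500: state=(-0.521, 1.259)
t=12.000: state=(-1.229, 1.174)
t=12.500: state=(-1.738, 1.053)
t=13.000: state=(-1.901, 0.919)
t=13.500: state=(-1.910, 0.789)
t=14.000: state=(-1.877, 0.666)
t=14.040: state=(-1.874, 0.657)
largest grid value and its neighbours: w(10.040)=1.33500, w(10.060)=1.33501, w(10.080)=1.33501
parabola through these three points peaks at t≈10.069 with w≈1.33502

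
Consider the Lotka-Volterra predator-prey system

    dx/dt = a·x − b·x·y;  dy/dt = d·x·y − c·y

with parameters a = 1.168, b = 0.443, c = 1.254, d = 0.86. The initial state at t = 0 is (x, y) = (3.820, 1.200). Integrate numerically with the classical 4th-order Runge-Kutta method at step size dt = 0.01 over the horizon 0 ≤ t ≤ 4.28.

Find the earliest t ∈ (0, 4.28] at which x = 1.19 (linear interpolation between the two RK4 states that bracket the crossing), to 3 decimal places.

t = 1.195

t=0.000: state=(3.820, 1.200)
step 1 (dt=0.01): k1=(2.431, 2.437), k2=(2.418, 2.475), k3=(2.418, 2.475), k4=(2.404, 2.513); state += dt/6·(k1+2k2+2k3+k4)
t=0.010: state=(3.844, 1.225)
t=0.020: state=(3.868, 1.250)
t=0.030: state=(3.892, 1.277)
continuing one RK4 step at a time; state shown every 20 steps (Δt=0.2):
t=0.200: state=(4.224, 1.870)
t=0.400: state=(4.310, 3.052)
t=0.600: state=(3.853, 4.833)
t=0.800: state=(2.906, 6.757)
t=1.000: state=(1.900, 7.929)
t=1.190: state=(1.205, 8.018)
next step: t=1.200: state=(1.176, 8.000) — x has crossed 1.19
linear interpolation between t=1.190 (1.20466) and t=1.200 (1.17632) → t≈1.195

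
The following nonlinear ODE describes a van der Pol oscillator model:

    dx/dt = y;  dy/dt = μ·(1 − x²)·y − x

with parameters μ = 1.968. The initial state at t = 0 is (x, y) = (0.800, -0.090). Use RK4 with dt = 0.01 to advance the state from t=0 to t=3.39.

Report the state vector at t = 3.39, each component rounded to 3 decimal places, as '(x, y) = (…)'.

t=0.000: state=(0.800, -0.090)
step 1 (dt=0.01): k1=(-0.090, -0.864), k2=(-0.094, -0.867), k3=(-0.094, -0.867), k4=(-0.099, -0.869); state += dt/6·(k1+2k2+2k3+k4)
t=0.010: state=(0.799, -0.099)
t=0.020: state=(0.798, -0.107)
t=0.030: state=(0.797, -0.116)
continuing one RK4 step at a time; state shown every 20 steps (Δt=0.2):
t=0.200: state=(0.764, -0.275)
t=0.400: state=(0.688, -0.491)
t=0.600: state=(0.564, -0.766)
t=0.800: state=(0.375, -1.150)
t=1.000: state=(0.091, -1.722)
t=1.200: state=(-0.329, -2.504)
t=1.400: state=(-0.897, -3.051)
t=1.600: state=(-1.462, -2.349)
t=1.800: state=(-1.789, -0.956)
t=2.000: state=(-1.886, -0.131)
t=2.200: state=(-1.875, 0.190)
t=2.400: state=(-1.823, 0.313)
t=2.600: state=(-1.754, 0.372)
t=2.800: state=(-1.675, 0.414)
t=3.000: state=(-1.588, 0.456)
t=3.200: state=(-1.492, 0.505)
t=3.390: state=(-1.391, 0.564)

(x, y) = (-1.391, 0.564)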